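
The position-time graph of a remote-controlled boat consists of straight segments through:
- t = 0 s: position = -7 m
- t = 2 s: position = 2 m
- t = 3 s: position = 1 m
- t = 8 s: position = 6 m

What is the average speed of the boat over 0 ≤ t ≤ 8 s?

Average speed = (total path length)/(elapsed time); on a piecewise-linear x-t graph the path length is Σ|Δx|.
0–2 s: |Δx| = |2 − -7| = 9 m
2–3 s: |Δx| = |1 − 2| = 1 m
3–8 s: |Δx| = |6 − 1| = 5 m
Total path = 15 m; average speed = 15/8 = 1.875 m/s.

1.875 m/s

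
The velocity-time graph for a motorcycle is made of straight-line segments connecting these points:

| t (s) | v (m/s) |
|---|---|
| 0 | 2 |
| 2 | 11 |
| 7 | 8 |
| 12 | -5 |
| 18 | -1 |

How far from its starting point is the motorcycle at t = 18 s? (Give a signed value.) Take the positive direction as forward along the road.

50 m

Displacement is the signed area under the v-t curve.
0–2 s: ½(2 + 11)(2) = 13 m
2–7 s: ½(11 + 8)(5) = 47.5 m
7–12 s: ½(8 + -5)(5) = 7.5 m
12–18 s: ½(-5 + -1)(6) = -18 m
Net displacement = 50 m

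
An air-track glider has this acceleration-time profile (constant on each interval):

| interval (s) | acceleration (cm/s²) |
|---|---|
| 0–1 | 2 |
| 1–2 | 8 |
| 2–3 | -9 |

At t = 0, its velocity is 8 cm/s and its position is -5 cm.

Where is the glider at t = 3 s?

On each constant-a segment, Δv = aΔt and Δx = v₀Δt + ½aΔt²; chain segment to segment.
0–1 s: v starts 8 cm/s; Δx = 8·1 + ½·2·1² = 9 cm; v ends 10 cm/s.
1–2 s: v starts 10 cm/s; Δx = 10·1 + ½·8·1² = 14 cm; v ends 18 cm/s.
2–3 s: v starts 18 cm/s; Δx = 18·1 + ½·-9·1² = 13.5 cm; v ends 9 cm/s.
x(3) = -5 + Σ Δx = 31.5 cm.

31.5 cm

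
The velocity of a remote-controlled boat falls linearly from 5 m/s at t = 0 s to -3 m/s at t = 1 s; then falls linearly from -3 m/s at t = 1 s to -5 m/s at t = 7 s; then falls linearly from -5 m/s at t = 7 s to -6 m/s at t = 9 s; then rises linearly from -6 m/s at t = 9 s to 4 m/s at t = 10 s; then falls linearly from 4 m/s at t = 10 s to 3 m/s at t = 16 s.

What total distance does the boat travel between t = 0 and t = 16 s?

60.725 m

Distance (not displacement) is the total path length: add the absolute areas under v-t.
0–1 s: v = 0 at t = 0.625 s; triangle areas 1.5625 + 0.5625 = 2.125 m
1–7 s: |½(-3 + -5)(6)| = 24 m
7–9 s: |½(-5 + -6)(2)| = 11 m
9–10 s: v = 0 at t = 9.6 s; triangle areas 1.8 + 0.8 = 2.6 m
10–16 s: |½(4 + 3)(6)| = 21 m
Total distance = 60.725 m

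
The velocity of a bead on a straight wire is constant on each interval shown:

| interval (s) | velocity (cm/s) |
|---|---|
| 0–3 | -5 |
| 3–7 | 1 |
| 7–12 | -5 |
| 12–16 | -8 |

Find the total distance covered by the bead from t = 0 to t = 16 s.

Distance (not displacement) is the total path length: add the absolute areas under v-t.
0–3 s: |-5| × 3 = 15 cm
3–7 s: |1| × 4 = 4 cm
7–12 s: |-5| × 5 = 25 cm
12–16 s: |-8| × 4 = 32 cm
Total distance = 76 cm

76 cm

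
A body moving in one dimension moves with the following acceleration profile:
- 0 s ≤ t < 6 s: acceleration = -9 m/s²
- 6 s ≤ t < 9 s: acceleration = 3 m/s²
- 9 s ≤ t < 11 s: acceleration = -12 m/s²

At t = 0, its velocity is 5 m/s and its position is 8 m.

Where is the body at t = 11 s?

-361.5 m

On each constant-a segment, Δv = aΔt and Δx = v₀Δt + ½aΔt²; chain segment to segment.
0–6 s: v starts 5 m/s; Δx = 5·6 + ½·-9·6² = -132 m; v ends -49 m/s.
6–9 s: v starts -49 m/s; Δx = -49·3 + ½·3·3² = -133.5 m; v ends -40 m/s.
9–11 s: v starts -40 m/s; Δx = -40·2 + ½·-12·2² = -104 m; v ends -64 m/s.
x(11) = 8 + Σ Δx = -361.5 m.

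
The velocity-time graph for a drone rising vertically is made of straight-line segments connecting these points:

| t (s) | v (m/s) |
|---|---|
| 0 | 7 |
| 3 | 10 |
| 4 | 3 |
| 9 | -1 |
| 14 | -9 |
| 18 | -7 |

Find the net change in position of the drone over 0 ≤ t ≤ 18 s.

-20 m

Net displacement equals the area under the velocity-time graph (areas below the axis count negative).
0–3 s: ½(7 + 10)(3) = 25.5 m
3–4 s: ½(10 + 3)(1) = 6.5 m
4–9 s: ½(3 + -1)(5) = 5 m
9–14 s: ½(-1 + -9)(5) = -25 m
14–18 s: ½(-9 + -7)(4) = -32 m
Net displacement = -20 m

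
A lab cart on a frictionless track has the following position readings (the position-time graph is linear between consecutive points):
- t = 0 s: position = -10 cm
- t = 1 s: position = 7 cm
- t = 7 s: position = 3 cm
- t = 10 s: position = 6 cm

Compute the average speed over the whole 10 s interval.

2.4 cm/s

Average speed = (total path length)/(elapsed time); on a piecewise-linear x-t graph the path length is Σ|Δx|.
0–1 s: |Δx| = |7 − -10| = 17 cm
1–7 s: |Δx| = |3 − 7| = 4 cm
7–10 s: |Δx| = |6 − 3| = 3 cm
Total path = 24 cm; average speed = 24/10 = 2.4 cm/s.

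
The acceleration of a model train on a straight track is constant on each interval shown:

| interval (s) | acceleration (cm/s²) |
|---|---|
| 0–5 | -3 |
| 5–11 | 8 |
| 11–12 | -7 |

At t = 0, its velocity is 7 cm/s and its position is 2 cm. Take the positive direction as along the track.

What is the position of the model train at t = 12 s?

132 cm

On each constant-a segment, Δv = aΔt and Δx = v₀Δt + ½aΔt²; chain segment to segment.
0–5 s: v starts 7 cm/s; Δx = 7·5 + ½·-3·5² = -2.5 cm; v ends -8 cm/s.
5–11 s: v starts -8 cm/s; Δx = -8·6 + ½·8·6² = 96 cm; v ends 40 cm/s.
11–12 s: v starts 40 cm/s; Δx = 40·1 + ½·-7·1² = 36.5 cm; v ends 33 cm/s.
x(12) = 2 + Σ Δx = 132 cm.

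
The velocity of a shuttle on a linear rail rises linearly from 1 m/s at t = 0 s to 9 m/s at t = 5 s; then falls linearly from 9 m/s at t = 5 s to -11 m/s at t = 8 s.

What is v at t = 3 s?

On 0–5 s the graph is linear from 1 to 9 m/s: v(3) = 1 + (9 − 1)·(3 − 0)/(5 − 0) = 5.8 m/s.

5.8 m/s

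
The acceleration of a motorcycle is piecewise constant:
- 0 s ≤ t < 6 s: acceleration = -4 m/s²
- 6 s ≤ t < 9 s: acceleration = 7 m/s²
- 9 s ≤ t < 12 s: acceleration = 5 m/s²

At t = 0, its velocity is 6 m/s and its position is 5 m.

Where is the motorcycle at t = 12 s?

On each constant-a segment, Δv = aΔt and Δx = v₀Δt + ½aΔt²; chain segment to segment.
0–6 s: v starts 6 m/s; Δx = 6·6 + ½·-4·6² = -36 m; v ends -18 m/s.
6–9 s: v starts -18 m/s; Δx = -18·3 + ½·7·3² = -22.5 m; v ends 3 m/s.
9–12 s: v starts 3 m/s; Δx = 3·3 + ½·5·3² = 31.5 m; v ends 18 m/s.
x(12) = 5 + Σ Δx = -22 m.

-22 m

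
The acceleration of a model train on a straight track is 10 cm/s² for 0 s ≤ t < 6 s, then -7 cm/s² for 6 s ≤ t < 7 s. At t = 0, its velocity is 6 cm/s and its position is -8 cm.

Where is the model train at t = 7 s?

270.5 cm

On each constant-a segment, Δv = aΔt and Δx = v₀Δt + ½aΔt²; chain segment to segment.
0–6 s: v starts 6 cm/s; Δx = 6·6 + ½·10·6² = 216 cm; v ends 66 cm/s.
6–7 s: v starts 66 cm/s; Δx = 66·1 + ½·-7·1² = 62.5 cm; v ends 59 cm/s.
x(7) = -8 + Σ Δx = 270.5 cm.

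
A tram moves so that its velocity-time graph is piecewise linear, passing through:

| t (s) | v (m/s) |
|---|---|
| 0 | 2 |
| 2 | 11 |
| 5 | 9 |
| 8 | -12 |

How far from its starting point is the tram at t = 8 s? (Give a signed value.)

Net displacement equals the area under the velocity-time graph (areas below the axis count negative).
0–2 s: ½(2 + 11)(2) = 13 m
2–5 s: ½(11 + 9)(3) = 30 m
5–8 s: ½(9 + -12)(3) = -4.5 m
Net displacement = 38.5 m

38.5 m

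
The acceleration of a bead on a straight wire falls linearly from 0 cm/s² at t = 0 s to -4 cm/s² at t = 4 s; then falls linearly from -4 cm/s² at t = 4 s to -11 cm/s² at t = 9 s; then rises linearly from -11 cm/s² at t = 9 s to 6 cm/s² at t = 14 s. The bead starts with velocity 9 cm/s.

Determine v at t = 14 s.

Δv equals the area under the a-t graph; then v = v₀ + Δv.
0–4 s: ½(0 + -4)(4) = -8 cm/s
4–9 s: ½(-4 + -11)(5) = -37.5 cm/s
9–14 s: ½(-11 + 6)(5) = -12.5 cm/s
Δv = -58 cm/s, so v(14) = 9 + (-58) = -49 cm/s.

-49 cm/s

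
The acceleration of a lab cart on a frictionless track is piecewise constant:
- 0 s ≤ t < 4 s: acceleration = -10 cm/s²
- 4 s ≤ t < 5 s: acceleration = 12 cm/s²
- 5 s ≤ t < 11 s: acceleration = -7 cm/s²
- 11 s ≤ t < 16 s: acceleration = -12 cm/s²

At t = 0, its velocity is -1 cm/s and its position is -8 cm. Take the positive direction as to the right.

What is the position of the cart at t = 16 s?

-932 cm

On each constant-a segment, Δv = aΔt and Δx = v₀Δt + ½aΔt²; chain segment to segment.
0–4 s: v starts -1 cm/s; Δx = -1·4 + ½·-10·4² = -84 cm; v ends -41 cm/s.
4–5 s: v starts -41 cm/s; Δx = -41·1 + ½·12·1² = -35 cm; v ends -29 cm/s.
5–11 s: v starts -29 cm/s; Δx = -29·6 + ½·-7·6² = -300 cm; v ends -71 cm/s.
11–16 s: v starts -71 cm/s; Δx = -71·5 + ½·-12·5² = -505 cm; v ends -131 cm/s.
x(16) = -8 + Σ Δx = -932 cm.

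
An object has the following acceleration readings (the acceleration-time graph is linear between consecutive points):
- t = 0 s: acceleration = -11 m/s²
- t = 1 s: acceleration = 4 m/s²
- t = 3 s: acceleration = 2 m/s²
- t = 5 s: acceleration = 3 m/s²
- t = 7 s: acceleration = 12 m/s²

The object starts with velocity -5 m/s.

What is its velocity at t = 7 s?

17.5 m/s

Δv equals the area under the a-t graph; then v = v₀ + Δv.
0–1 s: ½(-11 + 4)(1) = -3.5 m/s
1–3 s: ½(4 + 2)(2) = 6 m/s
3–5 s: ½(2 + 3)(2) = 5 m/s
5–7 s: ½(3 + 12)(2) = 15 m/s
Δv = 22.5 m/s, so v(7) = -5 + (22.5) = 17.5 m/s.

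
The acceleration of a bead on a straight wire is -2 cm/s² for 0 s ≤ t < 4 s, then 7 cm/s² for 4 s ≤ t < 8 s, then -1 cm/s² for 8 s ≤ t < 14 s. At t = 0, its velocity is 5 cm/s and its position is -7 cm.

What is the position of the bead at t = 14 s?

On each constant-a segment, Δv = aΔt and Δx = v₀Δt + ½aΔt²; chain segment to segment.
0–4 s: v starts 5 cm/s; Δx = 5·4 + ½·-2·4² = 4 cm; v ends -3 cm/s.
4–8 s: v starts -3 cm/s; Δx = -3·4 + ½·7·4² = 44 cm; v ends 25 cm/s.
8–14 s: v starts 25 cm/s; Δx = 25·6 + ½·-1·6² = 132 cm; v ends 19 cm/s.
x(14) = -7 + Σ Δx = 173 cm.

173 cm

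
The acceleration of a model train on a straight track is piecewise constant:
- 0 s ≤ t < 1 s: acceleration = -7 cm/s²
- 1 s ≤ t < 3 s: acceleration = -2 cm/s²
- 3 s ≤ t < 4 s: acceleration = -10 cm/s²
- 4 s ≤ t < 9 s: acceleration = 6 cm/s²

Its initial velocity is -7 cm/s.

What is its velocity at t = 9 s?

2 cm/s

Δv equals the area under the a-t graph; then v = v₀ + Δv.
0–1 s: -7 × 1 = -7 cm/s
1–3 s: -2 × 2 = -4 cm/s
3–4 s: -10 × 1 = -10 cm/s
4–9 s: 6 × 5 = 30 cm/s
Δv = 9 cm/s, so v(9) = -7 + (9) = 2 cm/s.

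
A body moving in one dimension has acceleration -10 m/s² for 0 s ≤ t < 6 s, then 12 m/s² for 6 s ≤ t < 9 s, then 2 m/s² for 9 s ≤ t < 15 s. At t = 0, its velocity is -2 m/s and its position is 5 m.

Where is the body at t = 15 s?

On each constant-a segment, Δv = aΔt and Δx = v₀Δt + ½aΔt²; chain segment to segment.
0–6 s: v starts -2 m/s; Δx = -2·6 + ½·-10·6² = -192 m; v ends -62 m/s.
6–9 s: v starts -62 m/s; Δx = -62·3 + ½·12·3² = -132 m; v ends -26 m/s.
9–15 s: v starts -26 m/s; Δx = -26·6 + ½·2·6² = -120 m; v ends -14 m/s.
x(15) = 5 + Σ Δx = -439 m.

-439 m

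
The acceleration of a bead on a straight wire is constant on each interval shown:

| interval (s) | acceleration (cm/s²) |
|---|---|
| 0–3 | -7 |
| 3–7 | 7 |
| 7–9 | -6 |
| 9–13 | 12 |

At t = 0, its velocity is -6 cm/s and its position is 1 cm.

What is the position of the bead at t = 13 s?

-58.5 cm

On each constant-a segment, Δv = aΔt and Δx = v₀Δt + ½aΔt²; chain segment to segment.
0–3 s: v starts -6 cm/s; Δx = -6·3 + ½·-7·3² = -49.5 cm; v ends -27 cm/s.
3–7 s: v starts -27 cm/s; Δx = -27·4 + ½·7·4² = -52 cm; v ends 1 cm/s.
7–9 s: v starts 1 cm/s; Δx = 1·2 + ½·-6·2² = -10 cm; v ends -11 cm/s.
9–13 s: v starts -11 cm/s; Δx = -11·4 + ½·12·4² = 52 cm; v ends 37 cm/s.
x(13) = 1 + Σ Δx = -58.5 cm.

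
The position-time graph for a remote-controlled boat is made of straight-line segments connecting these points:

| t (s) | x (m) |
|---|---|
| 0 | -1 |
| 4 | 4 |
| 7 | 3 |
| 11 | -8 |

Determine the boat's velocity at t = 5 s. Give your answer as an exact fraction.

-1/3 m/s

Velocity is the slope of the x-t graph on 4–7 s: (3 − 4)/(7 − 4) = -1/3 m/s.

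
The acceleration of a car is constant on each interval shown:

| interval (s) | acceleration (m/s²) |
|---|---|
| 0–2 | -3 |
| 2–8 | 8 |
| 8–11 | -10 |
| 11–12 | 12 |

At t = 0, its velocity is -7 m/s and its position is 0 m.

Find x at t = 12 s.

On each constant-a segment, Δv = aΔt and Δx = v₀Δt + ½aΔt²; chain segment to segment.
0–2 s: v starts -7 m/s; Δx = -7·2 + ½·-3·2² = -20 m; v ends -13 m/s.
2–8 s: v starts -13 m/s; Δx = -13·6 + ½·8·6² = 66 m; v ends 35 m/s.
8–11 s: v starts 35 m/s; Δx = 35·3 + ½·-10·3² = 60 m; v ends 5 m/s.
11–12 s: v starts 5 m/s; Δx = 5·1 + ½·12·1² = 11 m; v ends 17 m/s.
x(12) = 0 + Σ Δx = 117 m.

117 m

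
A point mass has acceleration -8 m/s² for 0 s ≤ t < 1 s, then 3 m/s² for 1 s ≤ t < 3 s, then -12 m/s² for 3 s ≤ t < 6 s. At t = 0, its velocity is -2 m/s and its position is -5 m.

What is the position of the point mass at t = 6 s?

-91 m

On each constant-a segment, Δv = aΔt and Δx = v₀Δt + ½aΔt²; chain segment to segment.
0–1 s: v starts -2 m/s; Δx = -2·1 + ½·-8·1² = -6 m; v ends -10 m/s.
1–3 s: v starts -10 m/s; Δx = -10·2 + ½·3·2² = -14 m; v ends -4 m/s.
3–6 s: v starts -4 m/s; Δx = -4·3 + ½·-12·3² = -66 m; v ends -40 m/s.
x(6) = -5 + Σ Δx = -91 m.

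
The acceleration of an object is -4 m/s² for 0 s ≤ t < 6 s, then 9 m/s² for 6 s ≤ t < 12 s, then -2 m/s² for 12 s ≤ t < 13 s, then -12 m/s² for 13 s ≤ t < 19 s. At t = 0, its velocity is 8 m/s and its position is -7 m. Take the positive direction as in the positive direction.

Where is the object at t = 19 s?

On each constant-a segment, Δv = aΔt and Δx = v₀Δt + ½aΔt²; chain segment to segment.
0–6 s: v starts 8 m/s; Δx = 8·6 + ½·-4·6² = -24 m; v ends -16 m/s.
6–12 s: v starts -16 m/s; Δx = -16·6 + ½·9·6² = 66 m; v ends 38 m/s.
12–13 s: v starts 38 m/s; Δx = 38·1 + ½·-2·1² = 37 m; v ends 36 m/s.
13–19 s: v starts 36 m/s; Δx = 36·6 + ½·-12·6² = 0 m; v ends -36 m/s.
x(19) = -7 + Σ Δx = 72 m.

72 m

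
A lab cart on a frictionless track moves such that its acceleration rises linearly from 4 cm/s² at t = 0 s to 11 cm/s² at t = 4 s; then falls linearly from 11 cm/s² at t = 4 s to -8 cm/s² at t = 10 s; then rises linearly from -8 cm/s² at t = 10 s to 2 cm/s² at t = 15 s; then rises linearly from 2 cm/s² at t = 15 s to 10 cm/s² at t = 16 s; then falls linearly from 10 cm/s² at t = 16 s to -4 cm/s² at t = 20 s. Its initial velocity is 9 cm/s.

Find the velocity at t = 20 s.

51 cm/s

Δv equals the area under the a-t graph; then v = v₀ + Δv.
0–4 s: ½(4 + 11)(4) = 30 cm/s
4–10 s: ½(11 + -8)(6) = 9 cm/s
10–15 s: ½(-8 + 2)(5) = -15 cm/s
15–16 s: ½(2 + 10)(1) = 6 cm/s
16–20 s: ½(10 + -4)(4) = 12 cm/s
Δv = 42 cm/s, so v(20) = 9 + (42) = 51 cm/s.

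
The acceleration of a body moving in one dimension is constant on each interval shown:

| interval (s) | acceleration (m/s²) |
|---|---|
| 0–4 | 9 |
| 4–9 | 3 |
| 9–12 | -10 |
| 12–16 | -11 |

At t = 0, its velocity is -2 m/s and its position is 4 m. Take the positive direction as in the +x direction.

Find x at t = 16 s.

On each constant-a segment, Δv = aΔt and Δx = v₀Δt + ½aΔt²; chain segment to segment.
0–4 s: v starts -2 m/s; Δx = -2·4 + ½·9·4² = 64 m; v ends 34 m/s.
4–9 s: v starts 34 m/s; Δx = 34·5 + ½·3·5² = 207.5 m; v ends 49 m/s.
9–12 s: v starts 49 m/s; Δx = 49·3 + ½·-10·3² = 102 m; v ends 19 m/s.
12–16 s: v starts 19 m/s; Δx = 19·4 + ½·-11·4² = -12 m; v ends -25 m/s.
x(16) = 4 + Σ Δx = 365.5 m.

365.5 m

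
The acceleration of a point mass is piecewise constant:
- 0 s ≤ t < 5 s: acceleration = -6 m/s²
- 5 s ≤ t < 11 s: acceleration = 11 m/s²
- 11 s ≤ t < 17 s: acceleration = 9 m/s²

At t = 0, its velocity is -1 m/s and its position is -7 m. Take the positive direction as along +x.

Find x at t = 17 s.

On each constant-a segment, Δv = aΔt and Δx = v₀Δt + ½aΔt²; chain segment to segment.
0–5 s: v starts -1 m/s; Δx = -1·5 + ½·-6·5² = -80 m; v ends -31 m/s.
5–11 s: v starts -31 m/s; Δx = -31·6 + ½·11·6² = 12 m; v ends 35 m/s.
11–17 s: v starts 35 m/s; Δx = 35·6 + ½·9·6² = 372 m; v ends 89 m/s.
x(17) = -7 + Σ Δx = 297 m.

297 m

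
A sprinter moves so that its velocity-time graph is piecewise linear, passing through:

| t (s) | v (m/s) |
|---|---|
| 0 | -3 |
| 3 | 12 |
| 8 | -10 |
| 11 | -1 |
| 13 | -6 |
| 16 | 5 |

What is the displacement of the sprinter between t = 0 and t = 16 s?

-6.5 m

Displacement is the signed area under the v-t curve.
0–3 s: ½(-3 + 12)(3) = 13.5 m
3–8 s: ½(12 + -10)(5) = 5 m
8–11 s: ½(-10 + -1)(3) = -16.5 m
11–13 s: ½(-1 + -6)(2) = -7 m
13–16 s: ½(-6 + 5)(3) = -1.5 m
Net displacement = -6.5 m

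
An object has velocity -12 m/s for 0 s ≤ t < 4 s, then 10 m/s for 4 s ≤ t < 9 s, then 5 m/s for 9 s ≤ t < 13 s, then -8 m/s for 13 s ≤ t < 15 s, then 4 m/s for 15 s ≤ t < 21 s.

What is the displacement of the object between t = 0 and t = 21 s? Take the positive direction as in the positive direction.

Net displacement equals the area under the velocity-time graph (areas below the axis count negative).
0–4 s: -12 × 4 = -48 m
4–9 s: 10 × 5 = 50 m
9–13 s: 5 × 4 = 20 m
13–15 s: -8 × 2 = -16 m
15–21 s: 4 × 6 = 24 m
Net displacement = 30 m

30 m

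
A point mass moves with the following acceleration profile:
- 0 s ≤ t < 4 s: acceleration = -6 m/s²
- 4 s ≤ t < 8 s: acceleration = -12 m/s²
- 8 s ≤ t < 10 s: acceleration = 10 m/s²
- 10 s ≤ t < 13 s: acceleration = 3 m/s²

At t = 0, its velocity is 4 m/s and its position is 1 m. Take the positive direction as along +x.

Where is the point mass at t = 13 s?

On each constant-a segment, Δv = aΔt and Δx = v₀Δt + ½aΔt²; chain segment to segment.
0–4 s: v starts 4 m/s; Δx = 4·4 + ½·-6·4² = -32 m; v ends -20 m/s.
4–8 s: v starts -20 m/s; Δx = -20·4 + ½·-12·4² = -176 m; v ends -68 m/s.
8–10 s: v starts -68 m/s; Δx = -68·2 + ½·10·2² = -116 m; v ends -48 m/s.
10–13 s: v starts -48 m/s; Δx = -48·3 + ½·3·3² = -130.5 m; v ends -39 m/s.
x(13) = 1 + Σ Δx = -453.5 m.

-453.5 m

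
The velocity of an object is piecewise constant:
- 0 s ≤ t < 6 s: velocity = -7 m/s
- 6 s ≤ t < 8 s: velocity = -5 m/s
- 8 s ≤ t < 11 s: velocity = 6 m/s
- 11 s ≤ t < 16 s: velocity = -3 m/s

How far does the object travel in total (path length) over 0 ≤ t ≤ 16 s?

Total distance travelled is ∫|v| dt — sum the magnitudes of each area piece.
0–6 s: |-7| × 6 = 42 m
6–8 s: |-5| × 2 = 10 m
8–11 s: |6| × 3 = 18 m
11–16 s: |-3| × 5 = 15 m
Total distance = 85 m

85 m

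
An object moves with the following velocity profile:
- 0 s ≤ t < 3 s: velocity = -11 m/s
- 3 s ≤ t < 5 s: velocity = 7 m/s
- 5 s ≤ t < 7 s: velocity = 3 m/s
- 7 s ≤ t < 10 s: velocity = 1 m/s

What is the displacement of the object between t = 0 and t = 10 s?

Net displacement equals the area under the velocity-time graph (areas below the axis count negative).
0–3 s: -11 × 3 = -33 m
3–5 s: 7 × 2 = 14 m
5–7 s: 3 × 2 = 6 m
7–10 s: 1 × 3 = 3 m
Net displacement = -10 m

-10 m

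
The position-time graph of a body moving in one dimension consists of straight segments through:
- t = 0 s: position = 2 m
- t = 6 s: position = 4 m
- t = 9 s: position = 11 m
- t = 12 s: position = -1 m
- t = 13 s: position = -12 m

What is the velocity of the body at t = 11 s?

Velocity is the slope of the x-t graph on 9–12 s: (-1 − 11)/(12 − 9) = -4 m/s.

-4 m/s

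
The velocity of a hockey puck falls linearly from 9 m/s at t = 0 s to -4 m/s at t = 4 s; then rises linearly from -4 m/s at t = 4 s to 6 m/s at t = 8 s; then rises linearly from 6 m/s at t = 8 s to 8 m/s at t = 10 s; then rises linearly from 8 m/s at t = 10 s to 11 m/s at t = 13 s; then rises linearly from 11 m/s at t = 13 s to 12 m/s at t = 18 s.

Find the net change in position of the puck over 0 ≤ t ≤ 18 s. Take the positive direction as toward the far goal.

Displacement is the signed area under the v-t curve.
0–4 s: ½(9 + -4)(4) = 10 m
4–8 s: ½(-4 + 6)(4) = 4 m
8–10 s: ½(6 + 8)(2) = 14 m
10–13 s: ½(8 + 11)(3) = 28.5 m
13–18 s: ½(11 + 12)(5) = 57.5 m
Net displacement = 114 m

114 m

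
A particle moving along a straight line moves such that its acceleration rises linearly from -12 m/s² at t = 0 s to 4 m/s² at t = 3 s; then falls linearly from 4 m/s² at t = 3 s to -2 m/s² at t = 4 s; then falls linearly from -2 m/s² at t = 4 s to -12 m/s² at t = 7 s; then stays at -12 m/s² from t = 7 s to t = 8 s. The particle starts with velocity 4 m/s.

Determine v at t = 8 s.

-40 m/s

Δv equals the area under the a-t graph; then v = v₀ + Δv.
0–3 s: ½(-12 + 4)(3) = -12 m/s
3–4 s: ½(4 + -2)(1) = 1 m/s
4–7 s: ½(-2 + -12)(3) = -21 m/s
7–8 s: -12 × 1 = -12 m/s
Δv = -44 m/s, so v(8) = 4 + (-44) = -40 m/s.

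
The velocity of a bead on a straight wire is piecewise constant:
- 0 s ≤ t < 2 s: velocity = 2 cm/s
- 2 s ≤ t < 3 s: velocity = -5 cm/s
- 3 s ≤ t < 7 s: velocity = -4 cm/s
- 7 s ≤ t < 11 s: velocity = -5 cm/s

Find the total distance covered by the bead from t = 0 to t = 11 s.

45 cm

Total distance travelled is ∫|v| dt — sum the magnitudes of each area piece.
0–2 s: |2| × 2 = 4 cm
2–3 s: |-5| × 1 = 5 cm
3–7 s: |-4| × 4 = 16 cm
7–11 s: |-5| × 4 = 20 cm
Total distance = 45 cm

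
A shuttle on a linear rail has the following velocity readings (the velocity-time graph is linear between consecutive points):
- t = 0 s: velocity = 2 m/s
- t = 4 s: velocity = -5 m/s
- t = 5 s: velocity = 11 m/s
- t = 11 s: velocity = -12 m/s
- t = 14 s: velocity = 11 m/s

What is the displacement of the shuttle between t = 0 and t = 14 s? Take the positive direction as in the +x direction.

Displacement is the signed area under the v-t curve.
0–4 s: ½(2 + -5)(4) = -6 m
4–5 s: ½(-5 + 11)(1) = 3 m
5–11 s: ½(11 + -12)(6) = -3 m
11–14 s: ½(-12 + 11)(3) = -1.5 m
Net displacement = -7.5 m

-7.5 m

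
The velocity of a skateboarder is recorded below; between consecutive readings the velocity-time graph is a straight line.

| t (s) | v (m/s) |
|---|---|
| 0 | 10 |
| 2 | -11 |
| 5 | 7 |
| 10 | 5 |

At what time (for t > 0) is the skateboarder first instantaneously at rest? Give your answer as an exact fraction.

t = 20/21 s

v changes sign on 0–2 s (from 10 to -11); the graph is linear there, so v = 0 at t = 0 + (-10)·(2 − 0)/(-11 − 10) = 20/21 s.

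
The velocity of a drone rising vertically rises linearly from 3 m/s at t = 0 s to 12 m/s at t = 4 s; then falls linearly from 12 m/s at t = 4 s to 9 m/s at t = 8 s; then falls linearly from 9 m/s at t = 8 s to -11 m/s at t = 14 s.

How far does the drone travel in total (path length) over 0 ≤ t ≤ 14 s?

Total distance travelled is ∫|v| dt — sum the magnitudes of each area piece.
0–4 s: |½(3 + 12)(4)| = 30 m
4–8 s: |½(12 + 9)(4)| = 42 m
8–14 s: v = 0 at t = 10.7 s; triangle areas 12.15 + 18.15 = 30.3 m
Total distance = 102.3 m

102.3 m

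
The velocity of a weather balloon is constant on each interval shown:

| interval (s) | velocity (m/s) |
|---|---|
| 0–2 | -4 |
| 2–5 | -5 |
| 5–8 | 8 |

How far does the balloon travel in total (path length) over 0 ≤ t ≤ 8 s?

47 m

Distance (not displacement) is the total path length: add the absolute areas under v-t.
0–2 s: |-4| × 2 = 8 m
2–5 s: |-5| × 3 = 15 m
5–8 s: |8| × 3 = 24 m
Total distance = 47 m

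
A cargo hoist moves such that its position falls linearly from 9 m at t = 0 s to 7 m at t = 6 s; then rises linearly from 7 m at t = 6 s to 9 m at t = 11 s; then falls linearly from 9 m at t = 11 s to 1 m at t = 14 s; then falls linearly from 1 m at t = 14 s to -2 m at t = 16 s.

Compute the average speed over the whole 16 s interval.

0.9375 m/s

Average speed = (total path length)/(elapsed time); on a piecewise-linear x-t graph the path length is Σ|Δx|.
0–6 s: |Δx| = |7 − 9| = 2 m
6–11 s: |Δx| = |9 − 7| = 2 m
11–14 s: |Δx| = |1 − 9| = 8 m
14–16 s: |Δx| = |-2 − 1| = 3 m
Total path = 15 m; average speed = 15/16 = 0.9375 m/s.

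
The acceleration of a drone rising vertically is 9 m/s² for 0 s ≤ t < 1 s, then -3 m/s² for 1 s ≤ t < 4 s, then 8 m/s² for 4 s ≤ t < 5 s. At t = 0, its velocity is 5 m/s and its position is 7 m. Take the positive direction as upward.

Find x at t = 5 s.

On each constant-a segment, Δv = aΔt and Δx = v₀Δt + ½aΔt²; chain segment to segment.
0–1 s: v starts 5 m/s; Δx = 5·1 + ½·9·1² = 9.5 m; v ends 14 m/s.
1–4 s: v starts 14 m/s; Δx = 14·3 + ½·-3·3² = 28.5 m; v ends 5 m/s.
4–5 s: v starts 5 m/s; Δx = 5·1 + ½·8·1² = 9 m; v ends 13 m/s.
x(5) = 7 + Σ Δx = 54 m.

54 m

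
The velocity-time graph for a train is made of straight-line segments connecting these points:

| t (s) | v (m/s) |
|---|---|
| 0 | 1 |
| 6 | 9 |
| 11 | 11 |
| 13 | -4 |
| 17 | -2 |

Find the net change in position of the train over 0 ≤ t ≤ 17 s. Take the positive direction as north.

Net displacement equals the area under the velocity-time graph (areas below the axis count negative).
0–6 s: ½(1 + 9)(6) = 30 m
6–11 s: ½(9 + 11)(5) = 50 m
11–13 s: ½(11 + -4)(2) = 7 m
13–17 s: ½(-4 + -2)(4) = -12 m
Net displacement = 75 m

75 m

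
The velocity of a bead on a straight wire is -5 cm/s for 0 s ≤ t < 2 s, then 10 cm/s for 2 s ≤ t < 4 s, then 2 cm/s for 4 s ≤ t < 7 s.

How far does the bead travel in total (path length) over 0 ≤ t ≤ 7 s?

Distance (not displacement) is the total path length: add the absolute areas under v-t.
0–2 s: |-5| × 2 = 10 cm
2–4 s: |10| × 2 = 20 cm
4–7 s: |2| × 3 = 6 cm
Total distance = 36 cm

36 cm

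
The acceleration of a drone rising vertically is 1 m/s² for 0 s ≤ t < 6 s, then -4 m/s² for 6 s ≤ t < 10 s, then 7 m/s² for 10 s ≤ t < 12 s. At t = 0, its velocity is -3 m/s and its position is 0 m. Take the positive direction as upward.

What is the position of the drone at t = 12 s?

-32 m

On each constant-a segment, Δv = aΔt and Δx = v₀Δt + ½aΔt²; chain segment to segment.
0–6 s: v starts -3 m/s; Δx = -3·6 + ½·1·6² = 0 m; v ends 3 m/s.
6–10 s: v starts 3 m/s; Δx = 3·4 + ½·-4·4² = -20 m; v ends -13 m/s.
10–12 s: v starts -13 m/s; Δx = -13·2 + ½·7·2² = -12 m; v ends 1 m/s.
x(12) = 0 + Σ Δx = -32 m.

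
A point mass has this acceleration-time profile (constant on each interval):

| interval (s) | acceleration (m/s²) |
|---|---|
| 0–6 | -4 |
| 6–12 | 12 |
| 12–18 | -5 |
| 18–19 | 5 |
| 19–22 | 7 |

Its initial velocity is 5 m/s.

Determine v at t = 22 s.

Δv equals the area under the a-t graph; then v = v₀ + Δv.
0–6 s: -4 × 6 = -24 m/s
6–12 s: 12 × 6 = 72 m/s
12–18 s: -5 × 6 = -30 m/s
18–19 s: 5 × 1 = 5 m/s
19–22 s: 7 × 3 = 21 m/s
Δv = 44 m/s, so v(22) = 5 + (44) = 49 m/s.

49 m/s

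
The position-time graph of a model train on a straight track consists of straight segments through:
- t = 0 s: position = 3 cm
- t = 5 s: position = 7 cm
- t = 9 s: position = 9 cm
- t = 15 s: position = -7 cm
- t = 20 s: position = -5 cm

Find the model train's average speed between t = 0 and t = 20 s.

Average speed = (total path length)/(elapsed time); on a piecewise-linear x-t graph the path length is Σ|Δx|.
0–5 s: |Δx| = |7 − 3| = 4 cm
5–9 s: |Δx| = |9 − 7| = 2 cm
9–15 s: |Δx| = |-7 − 9| = 16 cm
15–20 s: |Δx| = |-5 − -7| = 2 cm
Total path = 24 cm; average speed = 24/20 = 1.2 cm/s.

1.2 cm/s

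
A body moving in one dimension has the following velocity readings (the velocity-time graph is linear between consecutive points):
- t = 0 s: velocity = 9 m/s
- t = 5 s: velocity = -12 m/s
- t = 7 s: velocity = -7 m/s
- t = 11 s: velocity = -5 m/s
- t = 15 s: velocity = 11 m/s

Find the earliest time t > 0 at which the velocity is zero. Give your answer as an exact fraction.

v changes sign on 0–5 s (from 9 to -12); the graph is linear there, so v = 0 at t = 0 + (-9)·(5 − 0)/(-12 − 9) = 15/7 s.

t = 15/7 s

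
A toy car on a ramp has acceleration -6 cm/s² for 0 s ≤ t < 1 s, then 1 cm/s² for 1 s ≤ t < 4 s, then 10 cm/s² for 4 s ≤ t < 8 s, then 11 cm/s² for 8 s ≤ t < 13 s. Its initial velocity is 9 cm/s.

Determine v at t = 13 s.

Δv equals the area under the a-t graph; then v = v₀ + Δv.
0–1 s: -6 × 1 = -6 cm/s
1–4 s: 1 × 3 = 3 cm/s
4–8 s: 10 × 4 = 40 cm/s
8–13 s: 11 × 5 = 55 cm/s
Δv = 92 cm/s, so v(13) = 9 + (92) = 101 cm/s.

101 cm/s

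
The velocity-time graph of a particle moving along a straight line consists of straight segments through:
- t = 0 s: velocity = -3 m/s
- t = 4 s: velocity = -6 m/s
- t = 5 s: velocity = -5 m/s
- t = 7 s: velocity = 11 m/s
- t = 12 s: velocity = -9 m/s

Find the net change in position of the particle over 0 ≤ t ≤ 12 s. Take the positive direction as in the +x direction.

-12.5 m

Displacement is the signed area under the v-t curve.
0–4 s: ½(-3 + -6)(4) = -18 m
4–5 s: ½(-6 + -5)(1) = -5.5 m
5–7 s: ½(-5 + 11)(2) = 6 m
7–12 s: ½(11 + -9)(5) = 5 m
Net displacement = -12.5 m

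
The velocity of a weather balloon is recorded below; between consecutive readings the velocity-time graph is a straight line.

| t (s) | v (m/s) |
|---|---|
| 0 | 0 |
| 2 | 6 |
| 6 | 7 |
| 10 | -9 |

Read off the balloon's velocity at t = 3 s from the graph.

6.25 m/s

On 2–6 s the graph is linear from 6 to 7 m/s: v(3) = 6 + (7 − 6)·(3 − 2)/(6 − 2) = 6.25 m/s.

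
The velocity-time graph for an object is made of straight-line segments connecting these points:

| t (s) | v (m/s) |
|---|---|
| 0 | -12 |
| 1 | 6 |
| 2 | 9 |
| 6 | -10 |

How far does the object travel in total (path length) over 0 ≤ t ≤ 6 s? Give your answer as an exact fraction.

1199/38 m

Total distance travelled is ∫|v| dt — sum the magnitudes of each area piece.
0–1 s: v = 0 at t = 2/3 s; triangle areas 4 + 1 = 5 m
1–2 s: |½(6 + 9)(1)| = 7.5 m
2–6 s: v = 0 at t = 74/19 s; triangle areas 162/19 + 200/19 = 362/19 m
Total distance = 1199/38 m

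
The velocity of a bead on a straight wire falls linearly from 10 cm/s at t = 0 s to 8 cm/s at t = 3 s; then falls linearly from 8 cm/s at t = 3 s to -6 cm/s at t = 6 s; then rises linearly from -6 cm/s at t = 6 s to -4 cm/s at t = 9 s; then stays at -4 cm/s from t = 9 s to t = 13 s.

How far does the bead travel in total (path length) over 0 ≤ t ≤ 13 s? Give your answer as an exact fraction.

Distance (not displacement) is the total path length: add the absolute areas under v-t.
0–3 s: |½(10 + 8)(3)| = 27 cm
3–6 s: v = 0 at t = 33/7 s; triangle areas 48/7 + 27/7 = 75/7 cm
6–9 s: |½(-6 + -4)(3)| = 15 cm
9–13 s: |-4| × 4 = 16 cm
Total distance = 481/7 cm

481/7 cm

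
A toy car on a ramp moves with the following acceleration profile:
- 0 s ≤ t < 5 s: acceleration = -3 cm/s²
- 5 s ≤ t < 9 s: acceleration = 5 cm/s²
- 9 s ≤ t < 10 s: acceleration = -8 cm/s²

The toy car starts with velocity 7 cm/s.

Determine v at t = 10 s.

Δv equals the area under the a-t graph; then v = v₀ + Δv.
0–5 s: -3 × 5 = -15 cm/s
5–9 s: 5 × 4 = 20 cm/s
9–10 s: -8 × 1 = -8 cm/s
Δv = -3 cm/s, so v(10) = 7 + (-3) = 4 cm/s.

4 cm/s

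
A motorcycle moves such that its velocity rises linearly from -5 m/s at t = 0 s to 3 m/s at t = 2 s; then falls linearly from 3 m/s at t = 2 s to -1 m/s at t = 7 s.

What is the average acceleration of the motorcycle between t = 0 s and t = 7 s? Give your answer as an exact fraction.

Average acceleration = Δv/Δt = (-1 − -5)/(7 − 0) = 4/7 m/s².

4/7 m/s²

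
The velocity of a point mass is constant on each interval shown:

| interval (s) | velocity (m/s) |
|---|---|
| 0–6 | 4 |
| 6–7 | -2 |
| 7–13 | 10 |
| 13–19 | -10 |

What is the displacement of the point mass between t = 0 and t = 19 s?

22 m

Displacement is the signed area under the v-t curve.
0–6 s: 4 × 6 = 24 m
6–7 s: -2 × 1 = -2 m
7–13 s: 10 × 6 = 60 m
13–19 s: -10 × 6 = -60 m
Net displacement = 22 m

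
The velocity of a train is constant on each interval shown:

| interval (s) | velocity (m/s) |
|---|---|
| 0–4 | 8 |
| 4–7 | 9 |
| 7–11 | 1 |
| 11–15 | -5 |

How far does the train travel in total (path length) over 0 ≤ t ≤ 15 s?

83 m

Total distance travelled is ∫|v| dt — sum the magnitudes of each area piece.
0–4 s: |8| × 4 = 32 m
4–7 s: |9| × 3 = 27 m
7–11 s: |1| × 4 = 4 m
11–15 s: |-5| × 4 = 20 m
Total distance = 83 m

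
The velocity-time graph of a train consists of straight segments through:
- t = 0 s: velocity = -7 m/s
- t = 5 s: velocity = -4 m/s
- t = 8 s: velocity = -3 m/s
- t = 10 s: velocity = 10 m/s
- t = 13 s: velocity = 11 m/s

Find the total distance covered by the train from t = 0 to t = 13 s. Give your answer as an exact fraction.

2025/26 m

Distance (not displacement) is the total path length: add the absolute areas under v-t.
0–5 s: |½(-7 + -4)(5)| = 27.5 m
5–8 s: |½(-4 + -3)(3)| = 10.5 m
8–10 s: v = 0 at t = 110/13 s; triangle areas 9/13 + 100/13 = 109/13 m
10–13 s: |½(10 + 11)(3)| = 31.5 m
Total distance = 2025/26 m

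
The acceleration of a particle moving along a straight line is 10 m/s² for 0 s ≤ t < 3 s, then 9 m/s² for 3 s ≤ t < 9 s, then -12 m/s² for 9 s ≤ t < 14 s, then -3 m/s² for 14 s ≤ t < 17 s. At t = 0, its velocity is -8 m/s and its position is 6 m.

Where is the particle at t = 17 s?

585.5 m

On each constant-a segment, Δv = aΔt and Δx = v₀Δt + ½aΔt²; chain segment to segment.
0–3 s: v starts -8 m/s; Δx = -8·3 + ½·10·3² = 21 m; v ends 22 m/s.
3–9 s: v starts 22 m/s; Δx = 22·6 + ½·9·6² = 294 m; v ends 76 m/s.
9–14 s: v starts 76 m/s; Δx = 76·5 + ½·-12·5² = 230 m; v ends 16 m/s.
14–17 s: v starts 16 m/s; Δx = 16·3 + ½·-3·3² = 34.5 m; v ends 7 m/s.
x(17) = 6 + Σ Δx = 585.5 m.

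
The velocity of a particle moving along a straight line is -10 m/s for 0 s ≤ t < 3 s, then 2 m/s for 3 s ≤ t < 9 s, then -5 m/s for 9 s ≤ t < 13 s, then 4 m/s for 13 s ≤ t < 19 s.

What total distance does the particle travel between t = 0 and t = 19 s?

Total distance travelled is ∫|v| dt — sum the magnitudes of each area piece.
0–3 s: |-10| × 3 = 30 m
3–9 s: |2| × 6 = 12 m
9–13 s: |-5| × 4 = 20 m
13–19 s: |4| × 6 = 24 m
Total distance = 86 m

86 m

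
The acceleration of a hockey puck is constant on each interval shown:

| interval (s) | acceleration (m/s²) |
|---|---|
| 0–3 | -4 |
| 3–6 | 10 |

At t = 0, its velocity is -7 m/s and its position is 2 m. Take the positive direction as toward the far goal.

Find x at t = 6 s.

On each constant-a segment, Δv = aΔt and Δx = v₀Δt + ½aΔt²; chain segment to segment.
0–3 s: v starts -7 m/s; Δx = -7·3 + ½·-4·3² = -39 m; v ends -19 m/s.
3–6 s: v starts -19 m/s; Δx = -19·3 + ½·10·3² = -12 m; v ends 11 m/s.
x(6) = 2 + Σ Δx = -49 m.

-49 m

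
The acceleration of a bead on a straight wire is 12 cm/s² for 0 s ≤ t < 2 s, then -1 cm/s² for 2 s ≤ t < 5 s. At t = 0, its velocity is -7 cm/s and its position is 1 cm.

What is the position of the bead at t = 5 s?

On each constant-a segment, Δv = aΔt and Δx = v₀Δt + ½aΔt²; chain segment to segment.
0–2 s: v starts -7 cm/s; Δx = -7·2 + ½·12·2² = 10 cm; v ends 17 cm/s.
2–5 s: v starts 17 cm/s; Δx = 17·3 + ½·-1·3² = 46.5 cm; v ends 14 cm/s.
x(5) = 1 + Σ Δx = 57.5 cm.

57.5 cm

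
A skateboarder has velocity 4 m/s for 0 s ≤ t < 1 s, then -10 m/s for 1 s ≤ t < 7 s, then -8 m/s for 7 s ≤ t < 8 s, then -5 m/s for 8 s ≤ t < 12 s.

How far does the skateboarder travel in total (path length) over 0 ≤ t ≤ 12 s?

92 m

Distance (not displacement) is the total path length: add the absolute areas under v-t.
0–1 s: |4| × 1 = 4 m
1–7 s: |-10| × 6 = 60 m
7–8 s: |-8| × 1 = 8 m
8–12 s: |-5| × 4 = 20 m
Total distance = 92 m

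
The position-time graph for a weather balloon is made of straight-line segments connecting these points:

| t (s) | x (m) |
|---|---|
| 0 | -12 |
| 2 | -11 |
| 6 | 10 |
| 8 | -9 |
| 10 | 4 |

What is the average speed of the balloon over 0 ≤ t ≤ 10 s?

Average speed = (total path length)/(elapsed time); on a piecewise-linear x-t graph the path length is Σ|Δx|.
0–2 s: |Δx| = |-11 − -12| = 1 m
2–6 s: |Δx| = |10 − -11| = 21 m
6–8 s: |Δx| = |-9 − 10| = 19 m
8–10 s: |Δx| = |4 − -9| = 13 m
Total path = 54 m; average speed = 54/10 = 5.4 m/s.

5.4 m/s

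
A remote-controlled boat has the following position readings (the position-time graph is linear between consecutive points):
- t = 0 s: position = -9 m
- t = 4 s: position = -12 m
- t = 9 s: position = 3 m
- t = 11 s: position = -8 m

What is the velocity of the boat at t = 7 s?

3 m/s

Velocity is the slope of the x-t graph on 4–9 s: (3 − -12)/(9 − 4) = 3 m/s.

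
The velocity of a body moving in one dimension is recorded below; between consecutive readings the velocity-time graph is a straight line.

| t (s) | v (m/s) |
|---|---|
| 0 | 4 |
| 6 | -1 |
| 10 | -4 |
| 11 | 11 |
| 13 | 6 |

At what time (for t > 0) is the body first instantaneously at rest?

t = 4.8 s

v changes sign on 0–6 s (from 4 to -1); the graph is linear there, so v = 0 at t = 0 + (-4)·(6 − 0)/(-1 − 4) = 4.8 s.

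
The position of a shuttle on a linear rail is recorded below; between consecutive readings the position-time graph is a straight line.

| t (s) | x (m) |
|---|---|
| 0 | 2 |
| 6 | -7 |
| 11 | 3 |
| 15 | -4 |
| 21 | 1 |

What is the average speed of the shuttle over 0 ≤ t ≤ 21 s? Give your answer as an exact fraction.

31/21 m/s

Average speed = (total path length)/(elapsed time); on a piecewise-linear x-t graph the path length is Σ|Δx|.
0–6 s: |Δx| = |-7 − 2| = 9 m
6–11 s: |Δx| = |3 − -7| = 10 m
11–15 s: |Δx| = |-4 − 3| = 7 m
15–21 s: |Δx| = |1 − -4| = 5 m
Total path = 31 m; average speed = 31/21 = 31/21 m/s.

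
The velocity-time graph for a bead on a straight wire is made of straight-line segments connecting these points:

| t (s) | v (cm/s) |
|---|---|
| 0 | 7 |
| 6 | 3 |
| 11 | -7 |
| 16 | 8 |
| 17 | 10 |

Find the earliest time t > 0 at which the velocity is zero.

v changes sign on 6–11 s (from 3 to -7); the graph is linear there, so v = 0 at t = 6 + (-3)·(11 − 6)/(-7 − 3) = 7.5 s.

t = 7.5 s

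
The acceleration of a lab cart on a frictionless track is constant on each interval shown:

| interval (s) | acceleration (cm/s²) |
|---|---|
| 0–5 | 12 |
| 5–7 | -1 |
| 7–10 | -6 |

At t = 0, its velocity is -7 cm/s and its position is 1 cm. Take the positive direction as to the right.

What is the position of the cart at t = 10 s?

On each constant-a segment, Δv = aΔt and Δx = v₀Δt + ½aΔt²; chain segment to segment.
0–5 s: v starts -7 cm/s; Δx = -7·5 + ½·12·5² = 115 cm; v ends 53 cm/s.
5–7 s: v starts 53 cm/s; Δx = 53·2 + ½·-1·2² = 104 cm; v ends 51 cm/s.
7–10 s: v starts 51 cm/s; Δx = 51·3 + ½·-6·3² = 126 cm; v ends 33 cm/s.
x(10) = 1 + Σ Δx = 346 cm.

346 cm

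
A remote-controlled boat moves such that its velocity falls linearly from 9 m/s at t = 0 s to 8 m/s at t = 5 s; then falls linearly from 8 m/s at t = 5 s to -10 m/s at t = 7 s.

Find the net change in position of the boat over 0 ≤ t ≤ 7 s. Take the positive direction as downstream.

Net displacement equals the area under the velocity-time graph (areas below the axis count negative).
0–5 s: ½(9 + 8)(5) = 42.5 m
5–7 s: ½(8 + -10)(2) = -2 m
Net displacement = 40.5 m

40.5 m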